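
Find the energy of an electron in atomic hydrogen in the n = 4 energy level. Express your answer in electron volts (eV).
-0.8504 eV

The energy levels of a hydrogen-like atom are given by:
E_n = -13.6057 eV / n²

For n = 4:
E_4 = -13.6057 eV / 4²
E_4 = -13.6057 eV / 16
E_4 = -0.8504 eV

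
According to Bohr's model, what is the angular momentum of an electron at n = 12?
1.26549e-33 J·s (or 12ℏ)

In the Bohr model, angular momentum is quantized:
L = nℏ

where ℏ = h/(2π) = 1.0545718e-34 J·s

For n = 12:
L = 12 × 1.0545718e-34 J·s
L = 1.26549e-33 J·s

This can also be written as L = 12ℏ.
The angular momentum is an integer multiple of the reduced Planck constant.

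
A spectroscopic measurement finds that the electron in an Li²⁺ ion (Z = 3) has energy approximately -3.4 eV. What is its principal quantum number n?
n = 6

The exact energy levels follow E_n = -13.6057 Z² / n² eV with Z = 3.

The measured value (-3.4 eV) is reported to only 2 significant figures, so we must test candidate n values and see which one matches to that precision.

Candidate energies:
  n = 4:  E = -13.6057 × 3² / 4² = -7.65321 eV
  n = 5:  E = -13.6057 × 3² / 5² = -4.89805 eV
  n = 6:  E = -13.6057 × 3² / 6² = -3.40143 eV  ← matches
  n = 7:  E = -13.6057 × 3² / 7² = -2.49901 eV
  n = 8:  E = -13.6057 × 3² / 8² = -1.91330 eV

Checking against the measurement of -3.4 eV (2 sig figs), only n = 6 agrees:
E_6 = -3.40143 eV, which rounds to -3.4 eV ✓

Therefore n = 6.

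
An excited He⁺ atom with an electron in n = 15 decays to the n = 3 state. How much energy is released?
5.805 eV

The energy levels are E_n = -13.6057 Z² eV / n².

Energy at n = 15: E_15 = -13.6057 × 2² / 15² = -0.241879 eV
Energy at n = 3: E_3 = -13.6057 × 2² / 3² = -6.046978 eV

For emission (electron falling to lower state), the photon energy is:
E_photon = E_15 - E_3 = |-0.241879 - (-6.046978)|
E_photon = 5.805 eV

This energy is carried away by the emitted photon.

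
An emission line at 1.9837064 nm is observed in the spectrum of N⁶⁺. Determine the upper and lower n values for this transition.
n = 4 → n = 1

First, find the photon energy from the wavelength (hc = 1239.84 eV·nm):
E = hc/λ = 1239.84 eV·nm / 1.9837064 nm = 625.01185 eV

The energy levels of N⁶⁺ satisfy E_n = -13.6057 × 7² / n² eV, so an emission n_i → n_f releases
ΔE = 13.6057 × 7² × (1/n_f² − 1/n_i²) eV.

Setting ΔE equal to the photon energy:
1/n_f² − 1/n_i² = 625.01185 / (13.6057 × 7²) = 0.93750001

Since 1/n_i² must be positive, we need 1/n_f² > 0.93750001, i.e. n_f ≤ 1. For each allowed n_f, solve n_i = (1/n_f² − 0.93750001)^(−1/2) and check whether it is a whole number:
  n_f = 1: 1/n_i² = 1.00000000 − 0.93750001 = 0.06249999 → n_i = 4.000  → integer, n_i = 4 ✓

Only n_f = 1 gives an integer upper level, n_i = 4.

The transition is from n = 4 to n = 1 (emission).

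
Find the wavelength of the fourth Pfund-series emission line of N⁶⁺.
67.25 nm

The lines of a series are numbered from the longest wavelength (smallest ΔE) outward; the fourth line is the transition from n = n_f + 4 to n_f.
The Pfund series has all transitions ending at n_f = 5.

For N⁶⁺ (Z = 7), the fourth line (δ-line) is the jump from n = 9 to n = 5:
E_9 = -13.6057 × 7² / 9² = -8.2306 eV
E_5 = -13.6057 × 7² / 5² = -26.6672 eV
ΔE = E_9 - E_5 = 18.4366 eV

λ = hc/E = 1239.84 eV·nm / 18.4366 eV
λ = 67.25 nm

This is the δ-line of the Pfund series in N⁶⁺.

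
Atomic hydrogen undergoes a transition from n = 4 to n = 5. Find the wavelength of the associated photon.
4050.0673 nm

First, find the transition energy using E_n = -13.6057 / n² eV:
E_4 = -13.6057 / 4² = -0.8503562500 eV
E_5 = -13.6057 / 5² = -0.5442280000 eV

Photon energy: |ΔE| = |E_5 - E_4| = 0.3061282500 eV

Convert to wavelength using E = hc/λ with hc = 1239.84 eV·nm:
λ = hc/E = 1239.84 eV·nm / 0.3061282500 eV
λ = 4050.0673 nm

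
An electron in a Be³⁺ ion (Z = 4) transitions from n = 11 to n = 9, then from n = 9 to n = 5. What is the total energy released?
6.909 eV

The energy levels of Be³⁺ are E_n = -13.6057 × 4² / n² eV.

First transition (11 → 9):
ΔE₁ = |E_9 - E_11|
ΔE₁ = |-2.687545679 - (-1.799100826)| = 0.888445 eV

Second transition (9 → 5):
ΔE₂ = |E_5 - E_9|
ΔE₂ = |-8.707648000 - (-2.687545679)| = 6.020102 eV

Total energy released:
E_total = ΔE₁ + ΔE₂ = 0.888445 + 6.020102 = 6.909 eV

Note: This equals the direct transition 11 → 5: 6.909 eV ✓
Energy is conserved regardless of the path taken.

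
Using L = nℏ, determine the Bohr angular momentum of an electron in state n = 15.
1.58e-33 J·s (or 15ℏ)

In the Bohr model, angular momentum is quantized:
L = nℏ

where ℏ = h/(2π) = 1.0546e-34 J·s

For n = 15:
L = 15 × 1.0546e-34 J·s
L = 1.58e-33 J·s

This can also be written as L = 15ℏ.
The angular momentum is an integer multiple of the reduced Planck constant.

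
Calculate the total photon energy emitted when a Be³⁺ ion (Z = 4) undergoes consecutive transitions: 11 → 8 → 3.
22.38881 eV

The energy levels of Be³⁺ are E_n = -13.6057 × 4² / n² eV.

First transition (11 → 8):
ΔE₁ = |E_8 - E_11|
ΔE₁ = |-3.40142500000 - (-1.79910082645)| = 1.60232417 eV

Second transition (8 → 3):
ΔE₂ = |E_3 - E_8|
ΔE₂ = |-24.18791111111 - (-3.40142500000)| = 20.78648611 eV

Total energy released:
E_total = ΔE₁ + ΔE₂ = 1.60232417 + 20.78648611 = 22.38881 eV

Note: This equals the direct transition 11 → 3: 22.38881 eV ✓
Energy is conserved regardless of the path taken.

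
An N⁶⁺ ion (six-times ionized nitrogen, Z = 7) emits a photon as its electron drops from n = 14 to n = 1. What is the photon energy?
663.277875 eV

The energy levels are E_n = -13.6057 Z² eV / n².

Energy at n = 14: E_14 = -13.6057 × 7² / 14² = -3.401425000 eV
Energy at n = 1: E_1 = -13.6057 × 7² / 1² = -666.679300000 eV

For emission (electron falling to lower state), the photon energy is:
E_photon = E_14 - E_1 = |-3.401425000 - (-666.679300000)|
E_photon = 663.277875 eV

This energy is carried away by the emitted photon.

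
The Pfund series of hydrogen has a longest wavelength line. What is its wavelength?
7455.8056 nm

The longest wavelength corresponds to the smallest energy transition in the series.
The Pfund series has all transitions ending at n_f = 5.

For H, the first line (α-line) is the jump from n = 6 to n = 5:
E_6 = -13.6057 / 6² = -0.3779361111 eV
E_5 = -13.6057 / 5² = -0.5442280000 eV
ΔE = E_6 - E_5 = 0.1662918889 eV

λ = hc/E = 1239.84 eV·nm / 0.1662918889 eV
λ = 7455.8056 nm

This is the α-line of the Pfund series in H.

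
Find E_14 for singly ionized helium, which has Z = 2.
-0.278 eV

For hydrogen-like ions, the energy levels scale with Z²:
E_n = -13.6057 Z² / n² eV

For He⁺ (Z = 2) at n = 14:
E_14 = -13.6057 × 2² / 14²
E_14 = -13.6057 × 4 / 196
E_14 = -54.4228 / 196
E_14 = -0.278 eV

The energy is 4 times more negative than hydrogen at the same n due to the stronger nuclear charge.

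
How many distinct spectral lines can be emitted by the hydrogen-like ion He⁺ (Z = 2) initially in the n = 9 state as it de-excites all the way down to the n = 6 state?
6

The electron can occupy levels n = 6, 7, ..., 9 during de-excitation — that is m = 9 - 6 + 1 = 4 distinct levels.

The number of distinct spectral lines equals the number of ways to choose 2 of these m levels (each pair gives one possible emission transition):

Number of lines = m(m-1)/2 = 4×3/2 = 6

These correspond to all possible transitions between the 4 levels:
9 → 8, 9 → 7, 9 → 6, 8 → 7, 8 → 6, 7 → 6

Each transition produces a photon with a unique energy (and thus wavelength). This count does not depend on Z.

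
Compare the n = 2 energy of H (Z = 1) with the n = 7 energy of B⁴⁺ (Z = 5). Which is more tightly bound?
B⁴⁺ at n = 7 (E = -6.9417 eV)

Using E_n = -13.6057 Z² / n² eV:

H (Z = 1) at n = 2:
E = -13.6057 × 1² / 2² = -13.6057 × 1 / 4 = -3.4014250 eV

B⁴⁺ (Z = 5) at n = 7:
E = -13.6057 × 5² / 7² = -13.6057 × 25 / 49 = -6.9416837 eV

Since -6.9416837 eV < -3.4014250 eV,
B⁴⁺ at n = 7 is more tightly bound (requires more energy to ionize).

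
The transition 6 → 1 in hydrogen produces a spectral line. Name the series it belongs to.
Lyman series

The spectral series in hydrogen are named based on the final (lower) energy level:
- Lyman series: n_final = 1 (ultraviolet)
- Balmer series: n_final = 2 (visible/near-UV)
- Paschen series: n_final = 3 (infrared)
- Brackett series: n_final = 4 (infrared)
- Pfund series: n_final = 5 (far infrared)

Since this transition ends at n = 1, it belongs to the Lyman series.

For reference, this 6 → 1 line has photon energy
ΔE = 13.6057 eV × (1/1² - 1/6²) = 13.227764 eV,
corresponding to wavelength λ = hc/ΔE = 1239.84 eV·nm / 13.227764 eV = 93.7301 nm in the ultraviolet region.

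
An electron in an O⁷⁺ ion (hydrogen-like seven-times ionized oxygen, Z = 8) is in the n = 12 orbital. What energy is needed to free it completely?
6.04698 eV

The ionization energy is the energy needed to remove the electron completely (n → ∞).

For a hydrogen-like ion with Z = 8, E_n = -13.6057 Z² / n² eV.

At n = 12: E_12 = -13.6057 × 8² / 12² = -6.04697778 eV
At n = ∞: E_∞ = 0 eV

Ionization energy = E_∞ - E_12 = 0 - (-6.04697778) = 6.04697778 eV
Ionization energy ≈ 6.04698 eV

This is also called the binding energy of the electron in state n = 12.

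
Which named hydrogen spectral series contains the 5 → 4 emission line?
Brackett series

The spectral series in hydrogen are named based on the final (lower) energy level:
- Lyman series: n_final = 1 (ultraviolet)
- Balmer series: n_final = 2 (visible/near-UV)
- Paschen series: n_final = 3 (infrared)
- Brackett series: n_final = 4 (infrared)
- Pfund series: n_final = 5 (far infrared)

Since this transition ends at n = 4, it belongs to the Brackett series.

For reference, this 5 → 4 line has photon energy
ΔE = 13.6057 eV × (1/4² - 1/5²) = 0.30612825000 eV,
corresponding to wavelength λ = hc/ΔE = 1239.84 eV·nm / 0.30612825000 eV = 4050.06725 nm in the infrared region.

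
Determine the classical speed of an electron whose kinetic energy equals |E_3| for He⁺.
1.45846e+06 m/s (or 0.48649% of c)

The binding energy at n = 3 for He⁺ is:
E_3 = -13.6057 × 2²/3² = -6.04697778 eV
|E_3| = 6.04697778 eV

Convert to Joules:
KE = 6.04697778 eV × (1.602177 × 10⁻¹⁹ J/eV) = 9.6883287e-19 J

Using KE = ½mv²:
v = √(2·KE/m_e)
v = √(2 × 9.6883287e-19 J / 9.10938 × 10⁻³¹ kg)
v = 1.45846e+06 m/s

This is approximately 0.48649% the speed of light.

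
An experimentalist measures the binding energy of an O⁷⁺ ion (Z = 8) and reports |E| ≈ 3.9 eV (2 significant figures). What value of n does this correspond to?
n = 15

The exact energy levels follow E_n = -13.6057 Z² / n² eV with Z = 8.

The measured value (-3.9 eV) is reported to only 2 significant figures, so we must test candidate n values and see which one matches to that precision.

Candidate energies:
  n = 13:  E = -13.6057 × 8² / 13² = -5.15245 eV
  n = 14:  E = -13.6057 × 8² / 14² = -4.44268 eV
  n = 15:  E = -13.6057 × 8² / 15² = -3.87007 eV  ← matches
  n = 16:  E = -13.6057 × 8² / 16² = -3.40143 eV
  n = 17:  E = -13.6057 × 8² / 17² = -3.01303 eV

Checking against the measurement of -3.9 eV (2 sig figs), only n = 15 agrees:
E_15 = -3.87007 eV, which rounds to -3.9 eV ✓

Therefore n = 15.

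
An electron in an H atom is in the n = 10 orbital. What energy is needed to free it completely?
0.136 eV

The ionization energy is the energy needed to remove the electron completely (n → ∞).

For hydrogen, E_n = -13.6057 eV / n².

At n = 10: E_10 = -13.6057 / 10² = -0.136057 eV
At n = ∞: E_∞ = 0 eV

Ionization energy = E_∞ - E_10 = 0 - (-0.136057) = 0.136057 eV
Ionization energy ≈ 0.136 eV

This is also called the binding energy of the electron in state n = 10.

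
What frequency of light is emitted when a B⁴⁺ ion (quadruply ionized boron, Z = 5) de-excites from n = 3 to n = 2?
1.142e+16 Hz

First, find the transition energy:
E_3 = -13.6057 × 5² / 3² = -37.79361 eV
E_2 = -13.6057 × 5² / 2² = -85.03563 eV
|ΔE| = |E_2 - E_3| = 47.24202 eV

Convert to Joules: E = 47.24202 eV × (1.602177 × 10⁻¹⁹ J/eV) = 7.56901e-18 J

Using E = hf:
f = E/h = 7.56901e-18 J / (6.62607 × 10⁻³⁴ J·s)
f = 1.142e+16 Hz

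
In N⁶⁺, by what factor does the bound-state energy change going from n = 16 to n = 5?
10.24

Using E_n = -13.6057 Z² / n² eV with Z = 7:

E_5 = -13.6057 × 7² / 5² = -666.6793 / 25 = -26.66717200 eV
E_16 = -13.6057 × 7² / 16² = -666.6793 / 256 = -2.60421602 eV

The ratio is:
E_5/E_16 = (-26.66717200) / (-2.60421602)
E_5/E_16 = (-666.6793/25) / (-666.6793/256)
E_5/E_16 = 256/25
E_5/E_16 = 10.24
(Note: the Z² factors cancel in the ratio.)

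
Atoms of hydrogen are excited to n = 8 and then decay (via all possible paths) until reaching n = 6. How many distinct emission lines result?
3

The electron can occupy levels n = 6, 7, ..., 8 during de-excitation — that is m = 8 - 6 + 1 = 3 distinct levels.

The number of distinct spectral lines equals the number of ways to choose 2 of these m levels (each pair gives one possible emission transition):

Number of lines = m(m-1)/2 = 3×2/2 = 3

These correspond to all possible transitions between the 3 levels:
8 → 7, 8 → 6, 7 → 6

Each transition produces a photon with a unique energy (and thus wavelength). This count does not depend on Z.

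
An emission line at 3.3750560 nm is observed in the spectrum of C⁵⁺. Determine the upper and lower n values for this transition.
n = 2 → n = 1

First, find the photon energy from the wavelength (hc = 1239.84 eV·nm):
E = hc/λ = 1239.84 eV·nm / 3.3750560 nm = 367.35390 eV

The energy levels of C⁵⁺ satisfy E_n = -13.6057 × 6² / n² eV, so an emission n_i → n_f releases
ΔE = 13.6057 × 6² × (1/n_f² − 1/n_i²) eV.

Setting ΔE equal to the photon energy:
1/n_f² − 1/n_i² = 367.35390 / (13.6057 × 6²) = 0.75000000

Since 1/n_i² must be positive, we need 1/n_f² > 0.75000000, i.e. n_f ≤ 1. For each allowed n_f, solve n_i = (1/n_f² − 0.75000000)^(−1/2) and check whether it is a whole number:
  n_f = 1: 1/n_i² = 1.00000000 − 0.75000000 = 0.25000000 → n_i = 2.000  → integer, n_i = 2 ✓

Only n_f = 1 gives an integer upper level, n_i = 2.

The transition is from n = 2 to n = 1 (emission).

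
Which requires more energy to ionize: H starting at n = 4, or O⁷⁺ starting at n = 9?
O⁷⁺ at n = 9 (E = -10.7502 eV)

Using E_n = -13.6057 Z² / n² eV:

H (Z = 1) at n = 4:
E = -13.6057 × 1² / 4² = -13.6057 × 1 / 16 = -0.8503563 eV

O⁷⁺ (Z = 8) at n = 9:
E = -13.6057 × 8² / 9² = -13.6057 × 64 / 81 = -10.7501827 eV

Since -10.7501827 eV < -0.8503563 eV,
O⁷⁺ at n = 9 is more tightly bound (requires more energy to ionize).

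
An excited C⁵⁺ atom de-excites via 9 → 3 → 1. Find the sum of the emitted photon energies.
483.758 eV

The energy levels of C⁵⁺ are E_n = -13.6057 × 6² / n² eV.

First transition (9 → 3):
ΔE₁ = |E_3 - E_9|
ΔE₁ = |-54.422800000 - (-6.046977778)| = 48.375822 eV

Second transition (3 → 1):
ΔE₂ = |E_1 - E_3|
ΔE₂ = |-489.805200000 - (-54.422800000)| = 435.382400 eV

Total energy released:
E_total = ΔE₁ + ΔE₂ = 48.375822 + 435.382400 = 483.758 eV

Note: This equals the direct transition 9 → 1: 483.758 eV ✓
Energy is conserved regardless of the path taken.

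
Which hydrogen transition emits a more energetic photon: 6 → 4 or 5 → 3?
5 → 3

Calculate the energy for each transition:

Transition 6 → 4:
ΔE₁ = |E_4 - E_6| = |-13.6057/4² - (-13.6057/6²)|
ΔE₁ = |-0.85035625 - (-0.37793611)| = 0.47242 eV

Transition 5 → 3:
ΔE₂ = |E_3 - E_5| = |-13.6057/3² - (-13.6057/5²)|
ΔE₂ = |-1.51174444 - (-0.54422800)| = 0.96752 eV

Since 0.96752 eV > 0.47242 eV, the transition 5 → 3 emits the more energetic photon.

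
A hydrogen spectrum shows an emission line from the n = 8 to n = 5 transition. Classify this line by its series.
Pfund series

The spectral series in hydrogen are named based on the final (lower) energy level:
- Lyman series: n_final = 1 (ultraviolet)
- Balmer series: n_final = 2 (visible/near-UV)
- Paschen series: n_final = 3 (infrared)
- Brackett series: n_final = 4 (infrared)
- Pfund series: n_final = 5 (far infrared)

Since this transition ends at n = 5, it belongs to the Pfund series.

For reference, this 8 → 5 line has photon energy
ΔE = 13.6057 eV × (1/5² - 1/8²) = 0.331638938 eV,
corresponding to wavelength λ = hc/ΔE = 1239.84 eV·nm / 0.331638938 eV = 3738.524 nm in the far infrared region.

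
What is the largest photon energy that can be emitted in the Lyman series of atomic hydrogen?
13.6057 eV

The series limit corresponds to the transition from n = ∞ to n = 1.
This is the highest energy (shortest wavelength) transition in the Lyman series.

E_∞ = 0 eV
E_1 = -13.6057 / 1² = -13.6057 eV

Energy at series limit:
ΔE = E_∞ - E_1 = 0 - (-13.6057) = 13.6057 eV

This energy equals the ionization energy from the n = 1 state of hydrogen.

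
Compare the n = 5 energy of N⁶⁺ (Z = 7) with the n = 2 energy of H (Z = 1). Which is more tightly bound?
N⁶⁺ at n = 5 (E = -26.6672 eV)

Using E_n = -13.6057 Z² / n² eV:

N⁶⁺ (Z = 7) at n = 5:
E = -13.6057 × 7² / 5² = -13.6057 × 49 / 25 = -26.6671720 eV

H (Z = 1) at n = 2:
E = -13.6057 × 1² / 2² = -13.6057 × 1 / 4 = -3.4014250 eV

Since -26.6671720 eV < -3.4014250 eV,
N⁶⁺ at n = 5 is more tightly bound (requires more energy to ionize).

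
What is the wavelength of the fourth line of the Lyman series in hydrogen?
94.92 nm

The lines of a series are numbered from the longest wavelength (smallest ΔE) outward; the fourth line is the transition from n = n_f + 4 to n_f.
The Lyman series has all transitions ending at n_f = 1.

For H, the fourth line (δ-line) is the jump from n = 5 to n = 1:
E_5 = -13.6057 / 5² = -0.5442 eV
E_1 = -13.6057 / 1² = -13.6057 eV
ΔE = E_5 - E_1 = 13.0615 eV

λ = hc/E = 1239.84 eV·nm / 13.0615 eV
λ = 94.92 nm

This is the δ-line of the Lyman series in H.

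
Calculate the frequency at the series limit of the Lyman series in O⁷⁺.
2.106e+17 Hz

The series limit corresponds to the transition from n = ∞ to n = 1.
This is the highest energy (shortest wavelength) transition in the Lyman series.

E_∞ = 0 eV
E_1 = -13.6057 × 8² / 1² = -870.764800 eV

Energy at series limit:
ΔE = E_∞ - E_1 = 0 - (-870.764800) = 870.764800 eV
E = 870.764800 eV × (1.602177 × 10⁻¹⁹ J/eV) = 1.39512e-16 J
f = E/h = 1.39512e-16 J / (6.62607 × 10⁻³⁴ J·s) = 2.106e+17 Hz

This energy equals the ionization energy from the n = 1 state of O⁷⁺.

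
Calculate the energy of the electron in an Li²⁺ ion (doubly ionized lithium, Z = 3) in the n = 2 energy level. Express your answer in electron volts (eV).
-30.61 eV

The energy levels of a hydrogen-like atom are given by:
E_n = -13.6057 Z² / n² eV  (with Z = 3 for Li²⁺)

For n = 2:
E_2 = -13.6057 × 3² / 2²
E_2 = -13.6057 × 9 / 4
E_2 = -30.61 eV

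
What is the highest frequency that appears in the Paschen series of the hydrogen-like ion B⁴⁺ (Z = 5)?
9.14e+15 Hz

The series limit corresponds to the transition from n = ∞ to n = 3.
This is the highest energy (shortest wavelength) transition in the Paschen series.

E_∞ = 0 eV
E_3 = -13.6057 × 5² / 3² = -37.7936111 eV

Energy at series limit:
ΔE = E_∞ - E_3 = 0 - (-37.7936111) = 37.7936111 eV
E = 37.7936111 eV × (1.602177 × 10⁻¹⁹ J/eV) = 6.0552e-18 J
f = E/h = 6.0552e-18 J / (6.62607 × 10⁻³⁴ J·s) = 9.14e+15 Hz

This energy equals the ionization energy from the n = 3 state of B⁴⁺.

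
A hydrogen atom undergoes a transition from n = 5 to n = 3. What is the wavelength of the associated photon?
1281.46659 nm

First, find the transition energy using E_n = -13.6057 / n² eV:
E_5 = -13.6057 / 5² = -0.54422800000 eV
E_3 = -13.6057 / 3² = -1.51174444444 eV

Photon energy: |ΔE| = |E_3 - E_5| = 0.96751644444 eV

Convert to wavelength using E = hc/λ with hc = 1239.84 eV·nm:
λ = hc/E = 1239.84 eV·nm / 0.96751644444 eV
λ = 1281.46659 nm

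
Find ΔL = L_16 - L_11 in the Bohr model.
5.27e-34 J·s (or 5ℏ)

In the Bohr model, L_n = nℏ where ℏ = 1.0546e-34 J·s.

L_16 = 16ℏ = 1.6874e-33 J·s
L_11 = 11ℏ = 1.1601e-33 J·s

ΔL = L_16 - L_11 = (16 - 11)ℏ = 5ℏ
ΔL = 5 × 1.0546e-34 J·s = 5.27e-34 J·s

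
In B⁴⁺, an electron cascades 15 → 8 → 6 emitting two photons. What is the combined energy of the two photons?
7.9367 eV

The energy levels of B⁴⁺ are E_n = -13.6057 × 5² / n² eV.

First transition (15 → 8):
ΔE₁ = |E_8 - E_15|
ΔE₁ = |-5.3147265625 - (-1.5117444444)| = 3.8029821 eV

Second transition (8 → 6):
ΔE₂ = |E_6 - E_8|
ΔE₂ = |-9.4484027778 - (-5.3147265625)| = 4.1336762 eV

Total energy released:
E_total = ΔE₁ + ΔE₂ = 3.8029821 + 4.1336762 = 7.9367 eV

Note: This equals the direct transition 15 → 6: 7.9367 eV ✓
Energy is conserved regardless of the path taken.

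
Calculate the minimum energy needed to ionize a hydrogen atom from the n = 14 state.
0.069417 eV

The ionization energy is the energy needed to remove the electron completely (n → ∞).

For hydrogen, E_n = -13.6057 eV / n².

At n = 14: E_14 = -13.6057 / 14² = -0.069416837 eV
At n = ∞: E_∞ = 0 eV

Ionization energy = E_∞ - E_14 = 0 - (-0.069416837) = 0.069416837 eV
Ionization energy ≈ 0.069417 eV

This is also called the binding energy of the electron in state n = 14.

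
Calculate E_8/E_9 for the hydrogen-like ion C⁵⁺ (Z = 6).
1.265625

Using E_n = -13.6057 Z² / n² eV with Z = 6:

E_8 = -13.6057 × 6² / 8² = -489.8052 / 64 = -7.65320625000 eV
E_9 = -13.6057 × 6² / 9² = -489.8052 / 81 = -6.04697777778 eV

The ratio is:
E_8/E_9 = (-7.65320625000) / (-6.04697777778)
E_8/E_9 = (-489.8052/64) / (-489.8052/81)
E_8/E_9 = 81/64
E_8/E_9 = 1.265625
(Note: the Z² factors cancel in the ratio.)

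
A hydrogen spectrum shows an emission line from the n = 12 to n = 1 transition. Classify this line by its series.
Lyman series

The spectral series in hydrogen are named based on the final (lower) energy level:
- Lyman series: n_final = 1 (ultraviolet)
- Balmer series: n_final = 2 (visible/near-UV)
- Paschen series: n_final = 3 (infrared)
- Brackett series: n_final = 4 (infrared)
- Pfund series: n_final = 5 (far infrared)

Since this transition ends at n = 1, it belongs to the Lyman series.

For reference, this 12 → 1 line has photon energy
ΔE = 13.6057 eV × (1/1² - 1/12²) = 13.5112 eV,
corresponding to wavelength λ = hc/ΔE = 1239.84 eV·nm / 13.5112 eV = 91.76 nm in the ultraviolet region.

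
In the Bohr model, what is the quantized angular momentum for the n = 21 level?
2.2146e-33 J·s (or 21ℏ)

In the Bohr model, angular momentum is quantized:
L = nℏ

where ℏ = h/(2π) = 1.054572e-34 J·s

For n = 21:
L = 21 × 1.054572e-34 J·s
L = 2.2146e-33 J·s

This can also be written as L = 21ℏ.
The angular momentum is an integer multiple of the reduced Planck constant.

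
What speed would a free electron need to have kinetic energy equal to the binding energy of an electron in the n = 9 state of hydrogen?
2.43077e+05 m/s (or 0.0811% of c)

The binding energy at n = 9 for hydrogen is:
E_9 = -13.6057/9² = -0.167971605 eV
|E_9| = 0.167971605 eV

Convert to Joules:
KE = 0.167971605 eV × (1.602177 × 10⁻¹⁹ J/eV) = 2.6912024e-20 J

Using KE = ½mv²:
v = √(2·KE/m_e)
v = √(2 × 2.6912024e-20 J / 9.10938 × 10⁻³¹ kg)
v = 2.43077e+05 m/s

This is approximately 0.0811% the speed of light.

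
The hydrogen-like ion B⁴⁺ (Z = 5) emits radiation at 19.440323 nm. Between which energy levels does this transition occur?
n = 4 → n = 2

First, find the photon energy from the wavelength (hc = 1239.84 eV·nm):
E = hc/λ = 1239.84 eV·nm / 19.440323 nm = 63.776718 eV

The energy levels of B⁴⁺ satisfy E_n = -13.6057 × 5² / n² eV, so an emission n_i → n_f releases
ΔE = 13.6057 × 5² × (1/n_f² − 1/n_i²) eV.

Setting ΔE equal to the photon energy:
1/n_f² − 1/n_i² = 63.776718 / (13.6057 × 5²) = 0.18750000

Since 1/n_i² must be positive, we need 1/n_f² > 0.18750000, i.e. n_f ≤ 2. For each allowed n_f, solve n_i = (1/n_f² − 0.18750000)^(−1/2) and check whether it is a whole number:
  n_f = 1: 1/n_i² = 1.00000000 − 0.18750000 = 0.81250000 → n_i = 1.109  (not an integer) ✗
  n_f = 2: 1/n_i² = 0.25000000 − 0.18750000 = 0.06250000 → n_i = 4.000  → integer, n_i = 4 ✓

Only n_f = 2 gives an integer upper level, n_i = 4.

The transition is from n = 4 to n = 2 (emission).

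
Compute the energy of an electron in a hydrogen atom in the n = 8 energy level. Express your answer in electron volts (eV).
-0.21259 eV

The energy levels of a hydrogen-like atom are given by:
E_n = -13.6057 eV / n²

For n = 8:
E_8 = -13.6057 eV / 8²
E_8 = -13.6057 eV / 64
E_8 = -0.21259 eV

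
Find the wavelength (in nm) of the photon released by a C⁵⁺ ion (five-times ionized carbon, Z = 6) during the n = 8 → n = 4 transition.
54.00 nm

First, find the transition energy using E_n = -13.6057 Z² / n² eV:
E_8 = -13.6057 × 6² / 8² = -7.6532 eV
E_4 = -13.6057 × 6² / 4² = -30.6128 eV

Photon energy: |ΔE| = |E_4 - E_8| = 22.9596 eV

Convert to wavelength using E = hc/λ with hc = 1239.84 eV·nm:
λ = hc/E = 1239.84 eV·nm / 22.9596 eV
λ = 54.00 nm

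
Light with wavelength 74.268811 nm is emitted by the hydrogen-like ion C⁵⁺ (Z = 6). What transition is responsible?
n = 13 → n = 5

First, find the photon energy from the wavelength (hc = 1239.84 eV·nm):
E = hc/λ = 1239.84 eV·nm / 74.268811 nm = 16.693952 eV

The energy levels of C⁵⁺ satisfy E_n = -13.6057 × 6² / n² eV, so an emission n_i → n_f releases
ΔE = 13.6057 × 6² × (1/n_f² − 1/n_i²) eV.

Setting ΔE equal to the photon energy:
1/n_f² − 1/n_i² = 16.693952 / (13.6057 × 6²) = 0.034082839

Since 1/n_i² must be positive, we need 1/n_f² > 0.034082839, i.e. n_f ≤ 5. For each allowed n_f, solve n_i = (1/n_f² − 0.034082839)^(−1/2) and check whether it is a whole number:
  n_f = 1: 1/n_i² = 1.000000000 − 0.034082839 = 0.965917161 → n_i = 1.017  (not an integer) ✗
  n_f = 2: 1/n_i² = 0.250000000 − 0.034082839 = 0.215917161 → n_i = 2.152  (not an integer) ✗
  n_f = 3: 1/n_i² = 0.111111111 − 0.034082839 = 0.077028272 → n_i = 3.603  (not an integer) ✗
  n_f = 4: 1/n_i² = 0.062500000 − 0.034082839 = 0.028417161 → n_i = 5.932  (not an integer) ✗
  n_f = 5: 1/n_i² = 0.040000000 − 0.034082839 = 0.005917161 → n_i = 13.000  → integer, n_i = 13 ✓

Only n_f = 5 gives an integer upper level, n_i = 13.

The transition is from n = 13 to n = 5 (emission).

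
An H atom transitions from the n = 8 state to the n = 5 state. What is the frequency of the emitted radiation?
8.01900e+13 Hz

First, find the transition energy:
E_8 = -13.6057 / 8² = -0.212589063 eV
E_5 = -13.6057 / 5² = -0.544228000 eV
|ΔE| = |E_5 - E_8| = 0.331638937 eV

Convert to Joules: E = 0.331638937 eV × (1.602177 × 10⁻¹⁹ J/eV) = 5.3134428e-20 J

Using E = hf:
f = E/h = 5.3134428e-20 J / (6.62607 × 10⁻³⁴ J·s)
f = 8.01900e+13 Hz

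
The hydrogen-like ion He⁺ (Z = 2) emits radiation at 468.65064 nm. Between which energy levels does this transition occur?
n = 4 → n = 3

First, find the photon energy from the wavelength (hc = 1239.84 eV·nm):
E = hc/λ = 1239.84 eV·nm / 468.65064 nm = 2.6455528 eV

The energy levels of He⁺ satisfy E_n = -13.6057 × 2² / n² eV, so an emission n_i → n_f releases
ΔE = 13.6057 × 2² × (1/n_f² − 1/n_i²) eV.

Setting ΔE equal to the photon energy:
1/n_f² − 1/n_i² = 2.6455528 / (13.6057 × 2²) = 0.048611112

Since 1/n_i² must be positive, we need 1/n_f² > 0.048611112, i.e. n_f ≤ 4. For each allowed n_f, solve n_i = (1/n_f² − 0.048611112)^(−1/2) and check whether it is a whole number:
  n_f = 1: 1/n_i² = 1.000000000 − 0.048611112 = 0.951388888 → n_i = 1.025  (not an integer) ✗
  n_f = 2: 1/n_i² = 0.250000000 − 0.048611112 = 0.201388888 → n_i = 2.228  (not an integer) ✗
  n_f = 3: 1/n_i² = 0.111111111 − 0.048611112 = 0.062499999 → n_i = 4.000  → integer, n_i = 4 ✓
  n_f = 4: 1/n_i² = 0.062500000 − 0.048611112 = 0.013888888 → n_i = 8.485  (not an integer) ✗

Only n_f = 3 gives an integer upper level, n_i = 4.

The transition is from n = 4 to n = 3 (emission).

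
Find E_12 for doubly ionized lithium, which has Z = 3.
-0.85 eV

For hydrogen-like ions, the energy levels scale with Z²:
E_n = -13.6057 Z² / n² eV

For Li²⁺ (Z = 3) at n = 12:
E_12 = -13.6057 × 3² / 12²
E_12 = -13.6057 × 9 / 144
E_12 = -122.4513 / 144
E_12 = -0.85 eV

The energy is 9 times more negative than hydrogen at the same n due to the stronger nuclear charge.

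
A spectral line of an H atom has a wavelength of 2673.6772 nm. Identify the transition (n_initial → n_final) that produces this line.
n = 13 → n = 5

First, find the photon energy from the wavelength (hc = 1239.84 eV·nm):
E = hc/λ = 1239.84 eV·nm / 2673.6772 nm = 0.46372090 eV

The energy levels of hydrogen satisfy E_n = -13.6057 / n² eV, so an emission n_i → n_f releases
ΔE = 13.6057 × (1/n_f² − 1/n_i²) eV.

Setting ΔE equal to the photon energy:
1/n_f² − 1/n_i² = 0.46372090 / 13.6057 = 0.034082840

Since 1/n_i² must be positive, we need 1/n_f² > 0.034082840, i.e. n_f ≤ 5. For each allowed n_f, solve n_i = (1/n_f² − 0.034082840)^(−1/2) and check whether it is a whole number:
  n_f = 1: 1/n_i² = 1.000000000 − 0.034082840 = 0.965917160 → n_i = 1.017  (not an integer) ✗
  n_f = 2: 1/n_i² = 0.250000000 − 0.034082840 = 0.215917160 → n_i = 2.152  (not an integer) ✗
  n_f = 3: 1/n_i² = 0.111111111 − 0.034082840 = 0.077028271 → n_i = 3.603  (not an integer) ✗
  n_f = 4: 1/n_i² = 0.062500000 − 0.034082840 = 0.028417160 → n_i = 5.932  (not an integer) ✗
  n_f = 5: 1/n_i² = 0.040000000 − 0.034082840 = 0.005917160 → n_i = 13.000  → integer, n_i = 13 ✓

Only n_f = 5 gives an integer upper level, n_i = 13.

The transition is from n = 13 to n = 5 (emission).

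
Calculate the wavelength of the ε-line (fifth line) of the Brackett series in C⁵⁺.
50.4701 nm

The lines of a series are numbered from the longest wavelength (smallest ΔE) outward; the fifth line is the transition from n = n_f + 5 to n_f.
The Brackett series has all transitions ending at n_f = 4.

For C⁵⁺ (Z = 6), the fifth line (ε-line) is the jump from n = 9 to n = 4:
E_9 = -13.6057 × 6² / 9² = -6.046978 eV
E_4 = -13.6057 × 6² / 4² = -30.612825 eV
ΔE = E_9 - E_4 = 24.565847 eV

λ = hc/E = 1239.84 eV·nm / 24.565847 eV
λ = 50.4701 nm

This is the ε-line of the Brackett series in C⁵⁺.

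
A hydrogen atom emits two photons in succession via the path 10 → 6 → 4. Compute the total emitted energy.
0.714 eV

The energy levels of hydrogen are E_n = -13.6057 / n² eV.

First transition (10 → 6):
ΔE₁ = |E_6 - E_10|
ΔE₁ = |-0.377936111 - (-0.136057000)| = 0.241879 eV

Second transition (6 → 4):
ΔE₂ = |E_4 - E_6|
ΔE₂ = |-0.850356250 - (-0.377936111)| = 0.472420 eV

Total energy released:
E_total = ΔE₁ + ΔE₂ = 0.241879 + 0.472420 = 0.714 eV

Note: This equals the direct transition 10 → 4: 0.714 eV ✓
Energy is conserved regardless of the path taken.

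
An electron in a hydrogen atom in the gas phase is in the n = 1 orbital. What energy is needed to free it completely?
13.606 eV

The ionization energy is the energy needed to remove the electron completely (n → ∞).

For hydrogen, E_n = -13.6057 eV / n².

At n = 1: E_1 = -13.6057 / 1² = -13.605700 eV
At n = ∞: E_∞ = 0 eV

Ionization energy = E_∞ - E_1 = 0 - (-13.605700) = 13.605700 eV
Ionization energy ≈ 13.606 eV

This is also called the binding energy of the electron in state n = 1.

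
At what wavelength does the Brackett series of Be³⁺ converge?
91.1265 nm

The series limit corresponds to the transition from n = ∞ to n = 4.
This is the highest energy (shortest wavelength) transition in the Brackett series.

E_∞ = 0 eV
E_4 = -13.6057 × 4² / 4² = -13.605700 eV

Energy at series limit:
ΔE = E_∞ - E_4 = 0 - (-13.605700) = 13.605700 eV
λ = hc/E = 1239.84 eV·nm / 13.605700 eV = 91.1265 nm

This energy equals the ionization energy from the n = 4 state of Be³⁺.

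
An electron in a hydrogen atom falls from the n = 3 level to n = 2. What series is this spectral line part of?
Balmer series

The spectral series in hydrogen are named based on the final (lower) energy level:
- Lyman series: n_final = 1 (ultraviolet)
- Balmer series: n_final = 2 (visible/near-UV)
- Paschen series: n_final = 3 (infrared)
- Brackett series: n_final = 4 (infrared)
- Pfund series: n_final = 5 (far infrared)

Since this transition ends at n = 2, it belongs to the Balmer series.

For reference, this 3 → 2 line has photon energy
ΔE = 13.6057 eV × (1/2² - 1/3²) = 1.889681 eV,
corresponding to wavelength λ = hc/ΔE = 1239.84 eV·nm / 1.889681 eV = 656.11 nm in the visible/near-UV region.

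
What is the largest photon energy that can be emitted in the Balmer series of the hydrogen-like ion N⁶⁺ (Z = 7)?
166.67 eV

The series limit corresponds to the transition from n = ∞ to n = 2.
This is the highest energy (shortest wavelength) transition in the Balmer series.

E_∞ = 0 eV
E_2 = -13.6057 × 7² / 2² = -166.67 eV

Energy at series limit:
ΔE = E_∞ - E_2 = 0 - (-166.67) = 166.67 eV

This energy equals the ionization energy from the n = 2 state of N⁶⁺.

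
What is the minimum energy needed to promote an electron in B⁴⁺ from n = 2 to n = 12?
82.674 eV

The energy levels of a hydrogen-like atom are E_n = -13.6057 Z² eV / n².

Energy at n = 2: E_2 = -13.6057 × 5² / 2² = -85.035625 eV
Energy at n = 12: E_12 = -13.6057 × 5² / 12² = -2.362101 eV

The excitation energy is the difference:
ΔE = E_12 - E_2
ΔE = -2.362101 - (-85.035625)
ΔE = 82.674 eV

Since this is positive, energy must be absorbed (photon absorption).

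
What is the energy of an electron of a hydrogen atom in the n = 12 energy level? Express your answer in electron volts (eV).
-0.0945 eV

The energy levels of a hydrogen-like atom are given by:
E_n = -13.6057 eV / n²

For n = 12:
E_12 = -13.6057 eV / 12²
E_12 = -13.6057 eV / 144
E_12 = -0.0945 eV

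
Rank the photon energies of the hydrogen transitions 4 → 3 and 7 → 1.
7 → 1

Calculate the energy for each transition:

Transition 4 → 3:
ΔE₁ = |E_3 - E_4| = |-13.6057/3² - (-13.6057/4²)|
ΔE₁ = |-1.5117444444 - (-0.8503562500)| = 0.6613882 eV

Transition 7 → 1:
ΔE₂ = |E_1 - E_7| = |-13.6057/1² - (-13.6057/7²)|
ΔE₂ = |-13.6057000000 - (-0.2776673469)| = 13.3280327 eV

Since 13.3280327 eV > 0.6613882 eV, the transition 7 → 1 emits the more energetic photon.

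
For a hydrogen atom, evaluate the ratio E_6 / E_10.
2.7778

Using E_n = -13.6057 Z² / n² eV with Z = 1:

E_6 = -13.6057 / 6² = -13.6057 / 36 = -0.3779361111 eV
E_10 = -13.6057 / 10² = -13.6057 / 100 = -0.1360570000 eV

The ratio is:
E_6/E_10 = (-0.3779361111) / (-0.1360570000)
E_6/E_10 = (-13.6057/36) / (-13.6057/100)
E_6/E_10 = 100/36
E_6/E_10 = 2.7778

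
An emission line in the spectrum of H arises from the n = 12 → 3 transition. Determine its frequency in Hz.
3.4269e+14 Hz

First, find the transition energy:
E_12 = -13.6057 / 12² = -0.0944840 eV
E_3 = -13.6057 / 3² = -1.5117444 eV
|ΔE| = |E_3 - E_12| = 1.4172604 eV

Convert to Joules: E = 1.4172604 eV × (1.602177 × 10⁻¹⁹ J/eV) = 2.270702e-19 J

Using E = hf:
f = E/h = 2.270702e-19 J / (6.62607 × 10⁻³⁴ J·s)
f = 3.4269e+14 Hz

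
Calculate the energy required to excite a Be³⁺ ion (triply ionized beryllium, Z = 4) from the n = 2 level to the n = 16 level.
53.572444 eV

The energy levels of a hydrogen-like atom are E_n = -13.6057 Z² eV / n².

Energy at n = 2: E_2 = -13.6057 × 4² / 2² = -54.422800000 eV
Energy at n = 16: E_16 = -13.6057 × 4² / 16² = -0.850356250 eV

The excitation energy is the difference:
ΔE = E_16 - E_2
ΔE = -0.850356250 - (-54.422800000)
ΔE = 53.572444 eV

Since this is positive, energy must be absorbed (photon absorption).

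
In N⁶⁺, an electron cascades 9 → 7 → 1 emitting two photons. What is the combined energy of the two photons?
658.44869 eV

The energy levels of N⁶⁺ are E_n = -13.6057 × 7² / n² eV.

First transition (9 → 7):
ΔE₁ = |E_7 - E_9|
ΔE₁ = |-13.60570000000 - (-8.23060864198)| = 5.37509136 eV

Second transition (7 → 1):
ΔE₂ = |E_1 - E_7|
ΔE₂ = |-666.67930000000 - (-13.60570000000)| = 653.07360000 eV

Total energy released:
E_total = ΔE₁ + ΔE₂ = 5.37509136 + 653.07360000 = 658.44869 eV

Note: This equals the direct transition 9 → 1: 658.44869 eV ✓
Energy is conserved regardless of the path taken.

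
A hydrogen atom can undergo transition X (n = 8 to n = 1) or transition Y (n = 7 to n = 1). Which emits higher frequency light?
8 → 1

Calculate the energy for each transition:

Transition 8 → 1:
ΔE₁ = |E_1 - E_8| = |-13.6057/1² - (-13.6057/8²)|
ΔE₁ = |-13.60570000000 - (-0.21258906250)| = 13.39311094 eV

Transition 7 → 1:
ΔE₂ = |E_1 - E_7| = |-13.6057/1² - (-13.6057/7²)|
ΔE₂ = |-13.60570000000 - (-0.27766734694)| = 13.32803265 eV

Since 13.39311094 eV > 13.32803265 eV, the transition 8 → 1 emits the more energetic photon.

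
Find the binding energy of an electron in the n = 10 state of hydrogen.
0.136 eV

The ionization energy is the energy needed to remove the electron completely (n → ∞).

For hydrogen, E_n = -13.6057 eV / n².

At n = 10: E_10 = -13.6057 / 10² = -0.136057 eV
At n = ∞: E_∞ = 0 eV

Ionization energy = E_∞ - E_10 = 0 - (-0.136057) = 0.136057 eV
Ionization energy ≈ 0.136 eV

This is also called the binding energy of the electron in state n = 10.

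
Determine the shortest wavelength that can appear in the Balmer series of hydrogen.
364.51 nm

The series limit corresponds to the transition from n = ∞ to n = 2.
This is the highest energy (shortest wavelength) transition in the Balmer series.

E_∞ = 0 eV
E_2 = -13.6057 / 2² = -3.401425 eV

Energy at series limit:
ΔE = E_∞ - E_2 = 0 - (-3.401425) = 3.401425 eV
λ = hc/E = 1239.84 eV·nm / 3.401425 eV = 364.51 nm

This energy equals the ionization energy from the n = 2 state of hydrogen.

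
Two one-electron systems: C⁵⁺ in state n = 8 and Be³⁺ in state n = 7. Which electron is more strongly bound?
C⁵⁺ at n = 8 (E = -7.653206 eV)

Using E_n = -13.6057 Z² / n² eV:

C⁵⁺ (Z = 6) at n = 8:
E = -13.6057 × 6² / 8² = -13.6057 × 36 / 64 = -7.653206250 eV

Be³⁺ (Z = 4) at n = 7:
E = -13.6057 × 4² / 7² = -13.6057 × 16 / 49 = -4.442677551 eV

Since -7.653206250 eV < -4.442677551 eV,
C⁵⁺ at n = 8 is more tightly bound (requires more energy to ionize).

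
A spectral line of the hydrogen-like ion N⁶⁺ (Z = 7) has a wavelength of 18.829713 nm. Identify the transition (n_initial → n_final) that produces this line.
n = 9 → n = 3

First, find the photon energy from the wavelength (hc = 1239.84 eV·nm):
E = hc/λ = 1239.84 eV·nm / 18.829713 nm = 65.844870 eV

The energy levels of N⁶⁺ satisfy E_n = -13.6057 × 7² / n² eV, so an emission n_i → n_f releases
ΔE = 13.6057 × 7² × (1/n_f² − 1/n_i²) eV.

Setting ΔE equal to the photon energy:
1/n_f² − 1/n_i² = 65.844870 / (13.6057 × 7²) = 0.098765433

Since 1/n_i² must be positive, we need 1/n_f² > 0.098765433, i.e. n_f ≤ 3. For each allowed n_f, solve n_i = (1/n_f² − 0.098765433)^(−1/2) and check whether it is a whole number:
  n_f = 1: 1/n_i² = 1.000000000 − 0.098765433 = 0.901234567 → n_i = 1.053  (not an integer) ✗
  n_f = 2: 1/n_i² = 0.250000000 − 0.098765433 = 0.151234567 → n_i = 2.571  (not an integer) ✗
  n_f = 3: 1/n_i² = 0.111111111 − 0.098765433 = 0.012345678 → n_i = 9.000  → integer, n_i = 9 ✓

Only n_f = 3 gives an integer upper level, n_i = 9.

The transition is from n = 9 to n = 3 (emission).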